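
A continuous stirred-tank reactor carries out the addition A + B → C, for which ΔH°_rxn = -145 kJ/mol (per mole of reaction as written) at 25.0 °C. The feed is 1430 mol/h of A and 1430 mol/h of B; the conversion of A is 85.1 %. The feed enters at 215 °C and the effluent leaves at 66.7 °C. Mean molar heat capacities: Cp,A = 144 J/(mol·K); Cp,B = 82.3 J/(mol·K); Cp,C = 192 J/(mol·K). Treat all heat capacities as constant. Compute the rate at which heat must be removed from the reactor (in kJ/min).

Extent of reaction ξ = 0.851 × 1430 = 1216.9 mol/h
Reaction term: ξ·ΔH°_rxn = 1216.9 × -145 = -176450 kJ/h
Sensible, feed 215→25 °C: -61486 kJ/h
Outlet flows (mol/h): A 213.07, B 213.07, C 1216.9
Sensible, products 25→66.7 °C: 11754 kJ/h
Q = ΔH = -226190 kJ/h = -62.83 kW
Heat removed = 3769.8 kJ/min

Q_out = 3770 kJ/min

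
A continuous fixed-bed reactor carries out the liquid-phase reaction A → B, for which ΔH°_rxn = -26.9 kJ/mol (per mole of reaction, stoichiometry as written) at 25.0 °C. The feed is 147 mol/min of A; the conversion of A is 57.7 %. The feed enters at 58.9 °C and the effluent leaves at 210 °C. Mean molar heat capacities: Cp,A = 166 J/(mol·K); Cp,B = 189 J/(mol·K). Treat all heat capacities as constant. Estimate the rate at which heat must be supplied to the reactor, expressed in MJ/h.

Extent of reaction ξ = 0.577 × 147 = 84.819 mol/min
Reaction term: ξ·ΔH°_rxn = 84.819 × -26.9 = -2281.6 kJ/min
Sensible, feed 58.9→25 °C: -827.23 kJ/min
Outlet flows (mol/min): A 62.181, B 84.819
Sensible, products 25→210 °C: 4875.3 kJ/min
Q = ΔH = 1766.4 kJ/min = 29.44 kW
Heat supplied = 105.98 MJ/h

Q_in = 106 MJ/h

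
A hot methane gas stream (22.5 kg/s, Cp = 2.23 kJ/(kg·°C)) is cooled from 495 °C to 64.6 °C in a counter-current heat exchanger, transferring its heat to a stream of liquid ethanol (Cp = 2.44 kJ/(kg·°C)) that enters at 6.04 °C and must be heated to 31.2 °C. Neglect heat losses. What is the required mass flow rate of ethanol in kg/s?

ṁ_c = 352 kg/s

Heat released by hot stream: Q = 22.5 × 2.23 × (495 − 64.6) = 21595 kJ/s
Energy balance on cold side (adiabatic exchanger): Q = ṁ_c·Cp_c·(T_c,out − T_c,in)
ṁ_c = 21595 / [2.44 × (31.2 − 6.04)] = 351.77 kg/s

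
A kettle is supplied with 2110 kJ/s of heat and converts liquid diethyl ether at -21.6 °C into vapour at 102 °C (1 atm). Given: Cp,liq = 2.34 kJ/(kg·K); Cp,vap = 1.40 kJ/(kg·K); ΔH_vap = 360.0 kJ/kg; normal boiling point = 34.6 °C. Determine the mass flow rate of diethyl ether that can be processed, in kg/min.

ṁ = 216 kg/min

Δh = 2.34×(34.6−-21.6) + 360.0 + 1.40×(102−34.6) = 585.87 kJ/kg
Q = 2110 kJ/s = 2110 kJ/s = 126600 kJ/min
ṁ = Q/Δh = 126600 / 585.87 = 216.09 kg/min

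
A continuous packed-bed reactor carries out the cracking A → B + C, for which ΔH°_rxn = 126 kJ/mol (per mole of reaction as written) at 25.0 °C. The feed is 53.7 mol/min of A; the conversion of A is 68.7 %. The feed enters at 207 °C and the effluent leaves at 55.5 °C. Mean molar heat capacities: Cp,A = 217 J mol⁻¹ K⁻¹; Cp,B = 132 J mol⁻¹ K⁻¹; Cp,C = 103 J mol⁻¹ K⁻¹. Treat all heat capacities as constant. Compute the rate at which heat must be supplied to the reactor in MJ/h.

Extent of reaction ξ = 0.687 × 53.7 = 36.892 mol/min
Reaction term: ξ·ΔH°_rxn = 36.892 × 126 = 4648.4 kJ/min
Sensible, feed 207→25 °C: -2120.8 kJ/min
Outlet flows (mol/min): A 16.808, B 36.892, C 36.892
Sensible, products 25→55.5 °C: 375.67 kJ/min
Q = ΔH = 2903.2 kJ/min = 48.387 kW
Heat supplied = 174.19 MJ/h

Q_in = 174 MJ/h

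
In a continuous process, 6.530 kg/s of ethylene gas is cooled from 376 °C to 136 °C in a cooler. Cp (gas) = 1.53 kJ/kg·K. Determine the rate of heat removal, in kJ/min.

Q_c = 144000 kJ/min

Q = ṁ·Cp·ΔT = 6.530 × 1.53 × (136 − 376) = -2397.8 kJ/s
Cooling duty = 143870 kJ/min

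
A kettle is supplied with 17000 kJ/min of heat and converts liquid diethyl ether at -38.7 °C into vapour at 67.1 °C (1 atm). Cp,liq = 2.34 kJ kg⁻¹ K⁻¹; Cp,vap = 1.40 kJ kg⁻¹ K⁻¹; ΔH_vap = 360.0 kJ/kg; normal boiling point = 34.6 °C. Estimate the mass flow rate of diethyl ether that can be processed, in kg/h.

Δh = 2.34×(34.6−-38.7) + 360.0 + 1.40×(67.1−34.6) = 577.02 kJ/kg
Q = 17000 kJ/min = 283.33 kJ/s = 1.02e+06 kJ/h
ṁ = Q/Δh = 1.02e+06 / 577.02 = 1767.7 kg/h

ṁ = 1770 kg/h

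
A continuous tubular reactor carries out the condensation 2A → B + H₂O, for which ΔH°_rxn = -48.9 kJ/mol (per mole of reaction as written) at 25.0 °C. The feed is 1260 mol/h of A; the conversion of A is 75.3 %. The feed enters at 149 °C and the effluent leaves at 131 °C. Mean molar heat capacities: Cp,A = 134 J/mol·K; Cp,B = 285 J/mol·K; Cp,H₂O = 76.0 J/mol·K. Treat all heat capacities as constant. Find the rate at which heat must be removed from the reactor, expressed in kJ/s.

Q_out = 5.99 kJ/s

Extent of reaction ξ = 0.753 × 1260 / 2 = 474.39 mol/h
Reaction term: ξ·ΔH°_rxn = 474.39 × -48.9 = -23198 kJ/h
Sensible, feed 149→25 °C: -20936 kJ/h
Outlet flows (mol/h): A 311.22, B 474.39, H₂O 474.39
Sensible, products 25→131 °C: 22574 kJ/h
Q = ΔH = -21560 kJ/h = -5.989 kW
Heat removed = 5.989 kJ/s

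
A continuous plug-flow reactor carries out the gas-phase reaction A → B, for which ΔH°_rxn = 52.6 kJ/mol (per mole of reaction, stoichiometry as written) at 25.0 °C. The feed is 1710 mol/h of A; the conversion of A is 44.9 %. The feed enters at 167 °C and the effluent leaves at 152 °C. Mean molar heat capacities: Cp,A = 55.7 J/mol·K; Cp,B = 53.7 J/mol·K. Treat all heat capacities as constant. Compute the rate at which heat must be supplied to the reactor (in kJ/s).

Q_in = 10.8 kJ/s

Extent of reaction ξ = 0.449 × 1710 = 767.79 mol/h
Reaction term: ξ·ΔH°_rxn = 767.79 × 52.6 = 40386 kJ/h
Sensible, feed 167→25 °C: -13525 kJ/h
Outlet flows (mol/h): A 942.21, B 767.79
Sensible, products 25→152 °C: 11901 kJ/h
Q = ΔH = 38762 kJ/h = 10.767 kW
Heat supplied = 10.767 kJ/s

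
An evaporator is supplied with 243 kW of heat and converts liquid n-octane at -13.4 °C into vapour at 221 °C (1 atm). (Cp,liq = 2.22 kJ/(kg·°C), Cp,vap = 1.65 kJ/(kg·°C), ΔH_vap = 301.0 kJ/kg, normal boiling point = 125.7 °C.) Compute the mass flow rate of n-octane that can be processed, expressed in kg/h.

ṁ = 1140 kg/h

Δh = 2.22×(125.7−-13.4) + 301.0 + 1.65×(221−125.7) = 767.05 kJ/kg
Q = 243 kW = 243 kJ/s = 874800 kJ/h
ṁ = Q/Δh = 874800 / 767.05 = 1140.5 kg/h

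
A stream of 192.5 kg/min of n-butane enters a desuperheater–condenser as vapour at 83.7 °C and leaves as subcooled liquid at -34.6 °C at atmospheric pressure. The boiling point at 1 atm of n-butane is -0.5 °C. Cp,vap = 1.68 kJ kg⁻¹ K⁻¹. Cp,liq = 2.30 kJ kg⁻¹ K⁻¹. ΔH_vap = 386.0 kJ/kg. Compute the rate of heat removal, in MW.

vapour 83.7→-0.5 °C: -141.46 kJ/kg
condensation at -0.5 °C: -386 kJ/kg
liquid -0.5→-34.6 °C: -78.43 kJ/kg
Δh = -141.46 + -386 + -78.43 = -605.89 kJ/kg
Q = ṁ·Δh = 192.5 kg/min × -605.89 kJ/kg = -116630 kJ/min
|Q| = 1943.9 kW = 1.9439 MW

Q_c = 1.94 MW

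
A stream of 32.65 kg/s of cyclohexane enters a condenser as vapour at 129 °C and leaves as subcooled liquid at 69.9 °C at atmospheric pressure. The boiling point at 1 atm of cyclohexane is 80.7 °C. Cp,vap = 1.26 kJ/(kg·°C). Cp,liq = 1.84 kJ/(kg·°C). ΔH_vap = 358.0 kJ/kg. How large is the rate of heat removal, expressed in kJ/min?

vapour 129→80.7 °C: -60.858 kJ/kg
condensation at 80.7 °C: -358 kJ/kg
liquid 80.7→69.9 °C: -19.872 kJ/kg
Δh = -60.858 + -358 + -19.872 = -438.73 kJ/kg
Q = ṁ·Δh = 32.65 kg/s × -438.73 kJ/kg = -14325 kJ/s
|Q| = 14325 kW = 859470 kJ/min

Q_c = 859000 kJ/min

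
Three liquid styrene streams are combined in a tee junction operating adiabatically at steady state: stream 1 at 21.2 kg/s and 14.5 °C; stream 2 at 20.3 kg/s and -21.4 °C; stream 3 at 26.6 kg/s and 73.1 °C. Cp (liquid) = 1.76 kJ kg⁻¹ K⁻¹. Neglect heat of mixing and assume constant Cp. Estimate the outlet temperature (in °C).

T_out = 26.7 °C

Energy balance with Q = 0: Σ ṁᵢCp,ᵢ(T_out − Tᵢ) = 0
Σ ṁᵢCp,ᵢTᵢ = 21.2×1.76×14.5 + 20.3×1.76×-21.4 + 26.6×1.76×73.1 = 3198.7
Σ ṁᵢCp,ᵢ = 21.2×1.76 + 20.3×1.76 + 26.6×1.76 = 119.86
T_out = 3198.7 / 119.86 = 26.688 °C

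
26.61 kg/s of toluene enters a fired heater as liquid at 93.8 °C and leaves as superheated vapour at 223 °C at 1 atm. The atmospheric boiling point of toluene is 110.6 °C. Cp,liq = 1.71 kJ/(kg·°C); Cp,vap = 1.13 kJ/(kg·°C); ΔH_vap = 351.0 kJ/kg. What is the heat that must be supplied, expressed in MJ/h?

liquid 93.8→110.6 °C: 28.728 kJ/kg
vaporisation at 110.6 °C: 351 kJ/kg
vapour 110.6→223 °C: 127.01 kJ/kg
Δh = 28.728 + 351 + 127.01 = 506.74 kJ/kg
Q = ṁ·Δh = 26.61 kg/s × 506.74 kJ/kg = 13484 kJ/s
|Q| = 13484 kW = 48544 MJ/h

Q = 48500 MJ/h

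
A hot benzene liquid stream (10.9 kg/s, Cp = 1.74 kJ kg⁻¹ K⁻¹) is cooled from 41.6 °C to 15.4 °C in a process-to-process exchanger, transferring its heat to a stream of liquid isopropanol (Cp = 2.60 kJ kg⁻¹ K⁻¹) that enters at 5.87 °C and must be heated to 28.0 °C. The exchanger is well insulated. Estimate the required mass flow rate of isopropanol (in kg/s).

ṁ_c = 8.64 kg/s

Heat released by hot stream: Q = 10.9 × 1.74 × (41.6 − 15.4) = 496.91 kJ/s
Energy balance on cold side (adiabatic exchanger): Q = ṁ_c·Cp_c·(T_c,out − T_c,in)
ṁ_c = 496.91 / [2.60 × (28.0 − 5.87)] = 8.6362 kg/s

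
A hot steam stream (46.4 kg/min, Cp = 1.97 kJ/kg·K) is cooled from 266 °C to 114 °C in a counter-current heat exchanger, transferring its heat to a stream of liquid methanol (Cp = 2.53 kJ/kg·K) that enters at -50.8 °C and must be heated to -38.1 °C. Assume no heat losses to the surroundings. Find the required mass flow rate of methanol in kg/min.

ṁ_c = 432 kg/min

Heat released by hot stream: Q = 46.4 × 1.97 × (266 − 114) = 13894 kJ/min
Energy balance on cold side (adiabatic exchanger): Q = ṁ_c·Cp_c·(T_c,out − T_c,in)
ṁ_c = 13894 / [2.53 × (-38.1 − -50.8)] = 432.42 kg/min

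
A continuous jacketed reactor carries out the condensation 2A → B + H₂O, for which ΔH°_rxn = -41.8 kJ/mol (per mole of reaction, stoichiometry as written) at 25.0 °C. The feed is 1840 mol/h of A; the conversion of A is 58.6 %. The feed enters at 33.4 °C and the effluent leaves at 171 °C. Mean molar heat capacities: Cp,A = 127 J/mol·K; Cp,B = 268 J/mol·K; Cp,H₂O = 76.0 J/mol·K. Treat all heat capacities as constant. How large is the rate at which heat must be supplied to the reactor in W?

Q_in = 4640 W

Extent of reaction ξ = 0.586 × 1840 / 2 = 539.12 mol/h
Reaction term: ξ·ΔH°_rxn = 539.12 × -41.8 = -22535 kJ/h
Sensible, feed 33.4→25 °C: -1962.9 kJ/h
Outlet flows (mol/h): A 761.76, B 539.12, H₂O 539.12
Sensible, products 25→171 °C: 41201 kJ/h
Q = ΔH = 16703 kJ/h = 4.6398 kW
Heat supplied = 4639.8 W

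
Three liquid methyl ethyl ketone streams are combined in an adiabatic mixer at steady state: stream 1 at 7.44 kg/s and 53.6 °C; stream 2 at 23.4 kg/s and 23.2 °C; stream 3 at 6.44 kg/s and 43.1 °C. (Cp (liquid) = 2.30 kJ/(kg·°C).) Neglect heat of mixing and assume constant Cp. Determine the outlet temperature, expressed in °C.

T_out = 32.7 °C

Adiabatic, steady state ⇒ Σ ṁᵢCp,ᵢ(T_out − Tᵢ) = 0
Σ ṁᵢCp,ᵢTᵢ = 7.44×2.30×53.6 + 23.4×2.30×23.2 + 6.44×2.30×43.1 = 2804.2
Σ ṁᵢCp,ᵢ = 7.44×2.30 + 23.4×2.30 + 6.44×2.30 = 85.744
T_out = 2804.2 / 85.744 = 32.705 °C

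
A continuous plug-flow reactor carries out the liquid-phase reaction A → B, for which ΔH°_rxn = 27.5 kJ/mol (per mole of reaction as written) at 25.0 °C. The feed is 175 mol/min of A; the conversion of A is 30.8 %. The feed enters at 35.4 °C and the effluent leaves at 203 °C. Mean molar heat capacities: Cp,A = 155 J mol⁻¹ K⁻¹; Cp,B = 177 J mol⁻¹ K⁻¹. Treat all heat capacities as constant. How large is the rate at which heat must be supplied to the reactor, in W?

Q_in = 104000 W

Extent of reaction ξ = 0.308 × 175 = 53.9 mol/min
Reaction term: ξ·ΔH°_rxn = 53.9 × 27.5 = 1482.2 kJ/min
Sensible, feed 35.4→25 °C: -282.1 kJ/min
Outlet flows (mol/min): A 121.1, B 53.9
Sensible, products 25→203 °C: 5039.3 kJ/min
Q = ΔH = 6239.5 kJ/min = 103.99 kW
Heat supplied = 103990 W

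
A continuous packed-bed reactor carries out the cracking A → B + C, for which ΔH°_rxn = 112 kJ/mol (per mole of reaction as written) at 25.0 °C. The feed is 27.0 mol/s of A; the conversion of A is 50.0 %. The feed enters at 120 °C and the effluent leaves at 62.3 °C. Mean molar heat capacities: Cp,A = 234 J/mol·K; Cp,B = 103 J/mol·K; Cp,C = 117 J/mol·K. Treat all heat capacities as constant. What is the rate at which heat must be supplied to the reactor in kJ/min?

Extent of reaction ξ = 0.500 × 27.0 = 13.5 mol/s
Reaction term: ξ·ΔH°_rxn = 13.5 × 112 = 1512 kJ/s
Sensible, feed 120→25 °C: -600.21 kJ/s
Outlet flows (mol/s): A 13.5, B 13.5, C 13.5
Sensible, products 25→62.3 °C: 228.61 kJ/s
Q = ΔH = 1140.4 kJ/s = 1140.4 kW
Heat supplied = 68424 kJ/min

Q_in = 68400 kJ/min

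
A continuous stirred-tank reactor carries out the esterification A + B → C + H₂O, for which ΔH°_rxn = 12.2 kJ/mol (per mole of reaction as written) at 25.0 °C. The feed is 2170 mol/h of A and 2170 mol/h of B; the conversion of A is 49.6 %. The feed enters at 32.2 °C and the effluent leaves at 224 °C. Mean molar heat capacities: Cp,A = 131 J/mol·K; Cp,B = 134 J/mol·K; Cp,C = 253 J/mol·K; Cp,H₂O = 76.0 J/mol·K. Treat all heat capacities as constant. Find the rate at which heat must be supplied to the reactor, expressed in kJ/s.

Q_in = 38.1 kJ/s

Extent of reaction ξ = 0.496 × 2170 = 1076.3 mol/h
Reaction term: ξ·ΔH°_rxn = 1076.3 × 12.2 = 13131 kJ/h
Sensible, feed 32.2→25 °C: -4140.4 kJ/h
Outlet flows (mol/h): A 1093.7, B 1093.7, C 1076.3, H₂O 1076.3
Sensible, products 25→224 °C: 128140 kJ/h
Q = ΔH = 137130 kJ/h = 38.093 kW
Heat supplied = 38.093 kJ/s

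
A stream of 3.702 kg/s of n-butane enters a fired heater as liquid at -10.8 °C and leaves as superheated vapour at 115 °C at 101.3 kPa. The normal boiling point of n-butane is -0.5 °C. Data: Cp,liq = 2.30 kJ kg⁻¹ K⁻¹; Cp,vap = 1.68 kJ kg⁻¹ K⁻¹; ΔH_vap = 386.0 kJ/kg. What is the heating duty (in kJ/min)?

Q = 134000 kJ/min

liquid -10.8→-0.5 °C: 23.69 kJ/kg
vaporisation at -0.5 °C: 386 kJ/kg
vapour -0.5→115 °C: 194.04 kJ/kg
Δh = 23.69 + 386 + 194.04 = 603.73 kJ/kg
Q = ṁ·Δh = 3.702 kg/s × 603.73 kJ/kg = 2235 kJ/s
|Q| = 2235 kW = 134100 kJ/min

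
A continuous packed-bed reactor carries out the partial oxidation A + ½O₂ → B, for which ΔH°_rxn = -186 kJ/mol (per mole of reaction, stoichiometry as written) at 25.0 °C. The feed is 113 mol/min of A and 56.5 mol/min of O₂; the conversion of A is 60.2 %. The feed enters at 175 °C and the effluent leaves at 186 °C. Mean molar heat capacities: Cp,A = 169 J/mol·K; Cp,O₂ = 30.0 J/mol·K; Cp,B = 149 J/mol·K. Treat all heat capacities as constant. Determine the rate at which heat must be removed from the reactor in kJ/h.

Extent of reaction ξ = 0.602 × 113 = 68.026 mol/min
Reaction term: ξ·ΔH°_rxn = 68.026 × -186 = -12653 kJ/min
Sensible, feed 175→25 °C: -3118.8 kJ/min
Outlet flows (mol/min): A 44.974, O₂ 22.487, B 68.026
Sensible, products 25→186 °C: 2964.2 kJ/min
Q = ΔH = -12807 kJ/min = -213.46 kW
Heat removed = 768450 kJ/h

Q_out = 768000 kJ/h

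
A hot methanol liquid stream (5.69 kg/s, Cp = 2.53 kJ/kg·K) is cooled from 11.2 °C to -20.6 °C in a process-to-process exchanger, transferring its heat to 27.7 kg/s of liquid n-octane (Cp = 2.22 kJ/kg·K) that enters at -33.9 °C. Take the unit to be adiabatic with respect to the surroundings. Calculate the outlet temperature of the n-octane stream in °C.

Heat released by hot stream: Q = 5.69 × 2.53 × (11.2 − -20.6) = 457.78 kJ/s
Energy balance on cold side (adiabatic exchanger): Q = ṁ_c·Cp_c·(T_c,out − T_c,in)
T_c,out = -33.9 + 457.78/(27.7 × 2.22) = -26.456 °C

T_c,out = -26.5 °C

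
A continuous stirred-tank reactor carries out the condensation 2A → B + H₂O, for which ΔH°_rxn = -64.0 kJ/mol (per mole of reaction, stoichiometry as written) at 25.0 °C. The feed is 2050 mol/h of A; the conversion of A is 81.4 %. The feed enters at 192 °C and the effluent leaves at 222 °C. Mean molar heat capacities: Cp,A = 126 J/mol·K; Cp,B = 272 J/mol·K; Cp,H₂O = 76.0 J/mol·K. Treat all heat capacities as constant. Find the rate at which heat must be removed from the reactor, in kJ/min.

Extent of reaction ξ = 0.814 × 2050 / 2 = 834.35 mol/h
Reaction term: ξ·ΔH°_rxn = 834.35 × -64.0 = -53398 kJ/h
Sensible, feed 192→25 °C: -43136 kJ/h
Outlet flows (mol/h): A 381.3, B 834.35, H₂O 834.35
Sensible, products 25→222 °C: 66664 kJ/h
Q = ΔH = -29870 kJ/h = -8.2973 kW
Heat removed = 497.84 kJ/min

Q_out = 498 kJ/min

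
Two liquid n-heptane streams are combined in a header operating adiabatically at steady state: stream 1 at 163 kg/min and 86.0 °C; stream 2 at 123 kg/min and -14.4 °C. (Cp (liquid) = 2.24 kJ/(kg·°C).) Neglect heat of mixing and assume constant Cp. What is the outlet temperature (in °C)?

No heat crosses the boundary, so H_out = H_in.
T_out = Σ ṁᵢCp,ᵢTᵢ / Σ ṁᵢCp,ᵢ
      = 27433 / 640.64 = 42.821 °C

T_out = 42.8 °C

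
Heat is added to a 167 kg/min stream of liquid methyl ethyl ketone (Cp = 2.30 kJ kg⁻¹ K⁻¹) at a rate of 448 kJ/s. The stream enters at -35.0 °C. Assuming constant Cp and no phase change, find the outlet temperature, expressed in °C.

Q = 448 kJ/s = 26880 kJ/min
ΔT = Q/(ṁ·Cp) = 26880/(167×2.30) = 69.982 K
T_out = -35.0 + 69.982 = 34.982 °C

T_out = 35.0 °C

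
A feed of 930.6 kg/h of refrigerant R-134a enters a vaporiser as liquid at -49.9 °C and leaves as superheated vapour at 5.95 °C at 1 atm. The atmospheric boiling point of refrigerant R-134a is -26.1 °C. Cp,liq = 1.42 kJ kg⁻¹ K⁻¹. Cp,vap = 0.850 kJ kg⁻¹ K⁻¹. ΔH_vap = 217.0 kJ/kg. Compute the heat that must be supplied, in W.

Q = 71900 W

liquid -49.9→-26.1 °C: 33.796 kJ/kg
vaporisation at -26.1 °C: 217 kJ/kg
vapour -26.1→5.95 °C: 27.243 kJ/kg
Δh = 33.796 + 217 + 27.243 = 278.04 kJ/kg
Q = ṁ·Δh = 930.6 kg/h × 278.04 kJ/kg = 258740 kJ/h
|Q| = 71.873 kW = 71873 W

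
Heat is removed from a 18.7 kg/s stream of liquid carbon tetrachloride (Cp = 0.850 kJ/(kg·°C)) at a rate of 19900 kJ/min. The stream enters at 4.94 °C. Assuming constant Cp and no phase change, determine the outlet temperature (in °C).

T_out = -15.9 °C

Q = 19900 kJ/min = 331.67 kJ/s
ΔT = Q/(ṁ·Cp) = 331.67/(18.7×0.850) = 20.866 K
T_out = 4.94 − 20.866 = -15.926 °C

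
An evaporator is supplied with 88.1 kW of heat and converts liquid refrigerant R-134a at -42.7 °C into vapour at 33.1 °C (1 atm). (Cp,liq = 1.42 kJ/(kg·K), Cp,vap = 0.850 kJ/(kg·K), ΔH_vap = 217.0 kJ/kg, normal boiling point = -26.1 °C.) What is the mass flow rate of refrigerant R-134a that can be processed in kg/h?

Δh = 1.42×(-26.1−-42.7) + 217.0 + 0.850×(33.1−-26.1) = 290.89 kJ/kg
Q = 88.1 kW = 88.1 kJ/s = 317160 kJ/h
ṁ = Q/Δh = 317160 / 290.89 = 1090.3 kg/h

ṁ = 1090 kg/h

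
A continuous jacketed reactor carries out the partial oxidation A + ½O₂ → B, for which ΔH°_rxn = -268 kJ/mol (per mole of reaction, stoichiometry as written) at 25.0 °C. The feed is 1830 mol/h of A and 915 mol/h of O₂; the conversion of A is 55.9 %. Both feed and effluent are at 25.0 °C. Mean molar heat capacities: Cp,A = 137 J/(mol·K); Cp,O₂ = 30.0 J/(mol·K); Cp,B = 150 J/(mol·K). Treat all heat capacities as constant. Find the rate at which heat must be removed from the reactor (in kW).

Q_out = 76.2 kW

Extent of reaction ξ = 0.559 × 1830 = 1023 mol/h
Reaction term: ξ·ΔH°_rxn = 1023 × -268 = -274160 kJ/h
Q = ΔH = -274160 kJ/h = -76.154 kW
Heat removed = 76.154 kW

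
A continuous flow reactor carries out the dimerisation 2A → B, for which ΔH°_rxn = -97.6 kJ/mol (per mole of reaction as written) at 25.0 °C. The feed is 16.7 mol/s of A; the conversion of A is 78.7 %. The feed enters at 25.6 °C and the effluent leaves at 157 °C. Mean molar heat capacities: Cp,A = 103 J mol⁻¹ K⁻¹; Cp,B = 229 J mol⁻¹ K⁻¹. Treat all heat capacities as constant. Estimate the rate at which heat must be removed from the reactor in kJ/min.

Extent of reaction ξ = 0.787 × 16.7 / 2 = 6.5714 mol/s
Reaction term: ξ·ΔH°_rxn = 6.5714 × -97.6 = -641.37 kJ/s
Sensible, feed 25.6→25 °C: -1.0321 kJ/s
Outlet flows (mol/s): A 3.5571, B 6.5714
Sensible, products 25→157 °C: 247 kJ/s
Q = ΔH = -395.4 kJ/s = -395.4 kW
Heat removed = 23724 kJ/min

Q_out = 23700 kJ/min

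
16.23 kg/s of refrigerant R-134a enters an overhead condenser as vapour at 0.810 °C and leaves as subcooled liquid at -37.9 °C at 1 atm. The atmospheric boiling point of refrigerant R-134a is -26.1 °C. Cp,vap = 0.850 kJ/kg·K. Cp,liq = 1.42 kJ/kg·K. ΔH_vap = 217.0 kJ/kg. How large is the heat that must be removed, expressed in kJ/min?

Q_c = 250000 kJ/min

vapour 0.810→-26.1 °C: -22.873 kJ/kg
condensation at -26.1 °C: -217 kJ/kg
liquid -26.1→-37.9 °C: -16.756 kJ/kg
Δh = -22.873 + -217 + -16.756 = -256.63 kJ/kg
Q = ṁ·Δh = 16.23 kg/s × -256.63 kJ/kg = -4165.1 kJ/s
|Q| = 4165.1 kW = 249910 kJ/min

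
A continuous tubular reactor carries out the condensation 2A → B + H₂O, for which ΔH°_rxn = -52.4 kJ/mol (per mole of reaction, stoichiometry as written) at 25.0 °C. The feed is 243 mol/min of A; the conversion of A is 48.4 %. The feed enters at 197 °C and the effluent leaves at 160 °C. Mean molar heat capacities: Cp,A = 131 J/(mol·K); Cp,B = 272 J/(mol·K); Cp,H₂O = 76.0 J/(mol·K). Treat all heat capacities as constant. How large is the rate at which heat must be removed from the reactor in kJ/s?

Q_out = 59.6 kJ/s

Extent of reaction ξ = 0.484 × 243 / 2 = 58.806 mol/min
Reaction term: ξ·ΔH°_rxn = 58.806 × -52.4 = -3081.4 kJ/min
Sensible, feed 197→25 °C: -5475.3 kJ/min
Outlet flows (mol/min): A 125.39, B 58.806, H₂O 58.806
Sensible, products 25→160 °C: 4980.2 kJ/min
Q = ΔH = -3576.5 kJ/min = -59.609 kW
Heat removed = 59.609 kJ/s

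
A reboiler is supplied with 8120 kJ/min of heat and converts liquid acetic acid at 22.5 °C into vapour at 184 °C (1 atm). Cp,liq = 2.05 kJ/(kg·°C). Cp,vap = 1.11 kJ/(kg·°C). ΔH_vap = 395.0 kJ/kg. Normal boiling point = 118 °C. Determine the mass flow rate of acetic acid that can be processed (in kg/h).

ṁ = 734 kg/h

Δh = 2.05×(118−22.5) + 395.0 + 1.11×(184−118) = 664.03 kJ/kg
Q = 8120 kJ/min = 135.33 kJ/s = 487200 kJ/h
ṁ = Q/Δh = 487200 / 664.03 = 733.7 kg/h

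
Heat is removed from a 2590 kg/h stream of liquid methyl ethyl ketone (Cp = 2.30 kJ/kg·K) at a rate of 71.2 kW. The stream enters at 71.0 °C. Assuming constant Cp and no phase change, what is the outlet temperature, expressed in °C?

Q = 71.2 kW = 256320 kJ/h
ΔT = Q/(ṁ·Cp) = 256320/(2590×2.30) = 43.028 K
T_out = 71.0 − 43.028 = 27.972 °C

T_out = 28.0 °C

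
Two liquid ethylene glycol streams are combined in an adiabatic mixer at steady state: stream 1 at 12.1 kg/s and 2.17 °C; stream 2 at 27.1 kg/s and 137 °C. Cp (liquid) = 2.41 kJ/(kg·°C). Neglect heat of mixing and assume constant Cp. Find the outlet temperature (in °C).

No heat crosses the boundary, so H_out = H_in.
T_out = Σ ṁᵢCp,ᵢTᵢ / Σ ṁᵢCp,ᵢ
      = 9010.9 / 94.472 = 95.382 °C

T_out = 95.4 °C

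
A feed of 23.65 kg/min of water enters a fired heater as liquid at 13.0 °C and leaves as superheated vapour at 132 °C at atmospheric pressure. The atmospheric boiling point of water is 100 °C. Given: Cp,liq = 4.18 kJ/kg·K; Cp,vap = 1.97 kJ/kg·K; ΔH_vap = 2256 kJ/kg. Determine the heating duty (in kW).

Q = 1060 kW

liquid 13.0→100 °C: 363.66 kJ/kg
vaporisation at 100 °C: 2256 kJ/kg
vapour 100→132 °C: 63.04 kJ/kg
Δh = 363.66 + 2256 + 63.04 = 2682.7 kJ/kg
Q = ṁ·Δh = 23.65 kg/min × 2682.7 kJ/kg = 63446 kJ/min
|Q| = 1057.4 kW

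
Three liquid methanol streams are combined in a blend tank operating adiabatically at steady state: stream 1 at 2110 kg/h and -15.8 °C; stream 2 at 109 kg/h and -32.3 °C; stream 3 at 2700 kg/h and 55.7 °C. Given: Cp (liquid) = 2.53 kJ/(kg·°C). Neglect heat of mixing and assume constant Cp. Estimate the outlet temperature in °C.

No heat crosses the boundary, so H_out = H_in.
Σ ṁᵢCp,ᵢTᵢ = 2110×2.53×-15.8 + 109×2.53×-32.3 + 2700×2.53×55.7 = 287230
Σ ṁᵢCp,ᵢ = 2110×2.53 + 109×2.53 + 2700×2.53 = 12445
T_out = 287230 / 12445 = 23.08 °C

T_out = 23.1 °C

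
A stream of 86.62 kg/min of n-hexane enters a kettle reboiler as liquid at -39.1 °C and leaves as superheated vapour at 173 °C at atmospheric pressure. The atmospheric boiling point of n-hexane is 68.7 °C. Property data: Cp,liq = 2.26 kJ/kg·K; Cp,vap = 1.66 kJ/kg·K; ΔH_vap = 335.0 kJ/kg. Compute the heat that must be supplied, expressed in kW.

Q = 1090 kW

liquid -39.1→68.7 °C: 243.63 kJ/kg
vaporisation at 68.7 °C: 335 kJ/kg
vapour 68.7→173 °C: 173.14 kJ/kg
Δh = 243.63 + 335 + 173.14 = 751.77 kJ/kg
Q = ṁ·Δh = 86.62 kg/min × 751.77 kJ/kg = 65118 kJ/min
|Q| = 1085.3 kW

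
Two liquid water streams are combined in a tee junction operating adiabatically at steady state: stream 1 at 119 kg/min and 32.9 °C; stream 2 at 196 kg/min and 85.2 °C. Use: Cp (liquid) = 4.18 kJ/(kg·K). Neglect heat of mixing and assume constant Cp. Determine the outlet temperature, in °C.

No heat crosses the boundary, so H_out = H_in.
T_out = Σ ṁᵢCp,ᵢTᵢ / Σ ṁᵢCp,ᵢ
      = 86168 / 1316.7 = 65.442 °C

T_out = 65.4 °C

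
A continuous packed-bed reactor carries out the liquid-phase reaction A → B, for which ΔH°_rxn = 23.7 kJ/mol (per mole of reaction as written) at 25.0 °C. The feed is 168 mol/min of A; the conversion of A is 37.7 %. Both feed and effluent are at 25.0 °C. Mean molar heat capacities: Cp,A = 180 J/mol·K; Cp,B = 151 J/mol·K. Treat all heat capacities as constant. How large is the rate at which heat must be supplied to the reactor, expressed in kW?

Q_in = 25.0 kW

Extent of reaction ξ = 0.377 × 168 = 63.336 mol/min
Reaction term: ξ·ΔH°_rxn = 63.336 × 23.7 = 1501.1 kJ/min
Q = ΔH = 1501.1 kJ/min = 25.018 kW
Heat supplied = 25.018 kW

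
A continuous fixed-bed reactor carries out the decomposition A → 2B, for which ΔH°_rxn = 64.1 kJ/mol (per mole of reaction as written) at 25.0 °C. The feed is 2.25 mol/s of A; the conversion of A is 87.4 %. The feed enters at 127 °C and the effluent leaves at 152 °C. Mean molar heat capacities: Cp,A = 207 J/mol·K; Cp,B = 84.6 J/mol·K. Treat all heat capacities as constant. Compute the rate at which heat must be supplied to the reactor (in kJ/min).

Extent of reaction ξ = 0.874 × 2.25 = 1.9665 mol/s
Reaction term: ξ·ΔH°_rxn = 1.9665 × 64.1 = 126.05 kJ/s
Sensible, feed 127→25 °C: -47.507 kJ/s
Outlet flows (mol/s): A 0.2835, B 3.933
Sensible, products 25→152 °C: 49.71 kJ/s
Q = ΔH = 128.26 kJ/s = 128.26 kW
Heat supplied = 7695.4 kJ/min

Q_in = 7700 kJ/min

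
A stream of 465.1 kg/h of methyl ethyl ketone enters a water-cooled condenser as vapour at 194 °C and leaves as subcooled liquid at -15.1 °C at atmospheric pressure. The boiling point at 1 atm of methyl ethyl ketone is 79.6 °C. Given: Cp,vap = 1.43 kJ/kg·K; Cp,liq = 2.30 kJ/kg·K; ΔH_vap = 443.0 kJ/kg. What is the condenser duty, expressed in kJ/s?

Q_c = 107 kJ/s

vapour 194→79.6 °C: -163.59 kJ/kg
condensation at 79.6 °C: -443 kJ/kg
liquid 79.6→-15.1 °C: -217.81 kJ/kg
Δh = -163.59 + -443 + -217.81 = -824.4 kJ/kg
Q = ṁ·Δh = 465.1 kg/h × -824.4 kJ/kg = -383430 kJ/h
|Q| = 106.51 kW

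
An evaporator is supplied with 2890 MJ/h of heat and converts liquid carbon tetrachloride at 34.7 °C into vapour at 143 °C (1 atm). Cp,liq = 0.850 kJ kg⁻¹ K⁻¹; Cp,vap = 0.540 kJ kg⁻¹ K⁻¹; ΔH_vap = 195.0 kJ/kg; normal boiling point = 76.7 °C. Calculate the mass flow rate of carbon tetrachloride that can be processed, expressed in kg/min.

ṁ = 181 kg/min

Δh = 0.850×(76.7−34.7) + 195.0 + 0.540×(143−76.7) = 266.5 kJ/kg
Q = 2890 MJ/h = 802.78 kJ/s = 48167 kJ/min
ṁ = Q/Δh = 48167 / 266.5 = 180.74 kg/min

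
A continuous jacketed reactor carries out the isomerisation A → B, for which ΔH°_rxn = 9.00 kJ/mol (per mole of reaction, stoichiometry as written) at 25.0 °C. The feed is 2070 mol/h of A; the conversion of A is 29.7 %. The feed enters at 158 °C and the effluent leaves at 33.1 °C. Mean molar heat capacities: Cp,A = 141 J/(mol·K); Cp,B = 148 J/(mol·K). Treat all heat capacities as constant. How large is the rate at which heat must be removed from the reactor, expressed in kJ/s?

Extent of reaction ξ = 0.297 × 2070 = 614.79 mol/h
Reaction term: ξ·ΔH°_rxn = 614.79 × 9.00 = 5533.1 kJ/h
Sensible, feed 158→25 °C: -38819 kJ/h
Outlet flows (mol/h): A 1455.2, B 614.79
Sensible, products 25→33.1 °C: 2399 kJ/h
Q = ΔH = -30887 kJ/h = -8.5796 kW
Heat removed = 8.5796 kJ/s

Q_out = 8.58 kJ/s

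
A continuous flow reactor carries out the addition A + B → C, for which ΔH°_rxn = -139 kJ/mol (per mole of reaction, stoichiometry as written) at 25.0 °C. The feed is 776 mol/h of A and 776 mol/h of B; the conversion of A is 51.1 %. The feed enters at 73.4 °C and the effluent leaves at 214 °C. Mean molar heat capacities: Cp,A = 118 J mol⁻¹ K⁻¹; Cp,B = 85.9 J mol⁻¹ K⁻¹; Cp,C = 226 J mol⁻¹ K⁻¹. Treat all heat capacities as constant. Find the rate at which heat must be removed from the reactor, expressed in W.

Q_out = 8670 W

Extent of reaction ξ = 0.511 × 776 = 396.54 mol/h
Reaction term: ξ·ΔH°_rxn = 396.54 × -139 = -55119 kJ/h
Sensible, feed 73.4→25 °C: -7658.2 kJ/h
Outlet flows (mol/h): A 379.46, B 379.46, C 396.54
Sensible, products 25→214 °C: 31561 kJ/h
Q = ΔH = -31216 kJ/h = -8.671 kW
Heat removed = 8671 W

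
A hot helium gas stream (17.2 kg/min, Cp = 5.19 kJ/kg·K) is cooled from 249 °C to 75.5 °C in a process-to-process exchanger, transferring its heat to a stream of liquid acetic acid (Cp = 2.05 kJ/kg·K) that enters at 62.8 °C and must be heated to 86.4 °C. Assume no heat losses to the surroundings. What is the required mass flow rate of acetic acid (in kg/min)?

ṁ_c = 320 kg/min

Heat released by hot stream: Q = 17.2 × 5.19 × (249 − 75.5) = 15488 kJ/min
Energy balance on cold side (adiabatic exchanger): Q = ṁ_c·Cp_c·(T_c,out − T_c,in)
ṁ_c = 15488 / [2.05 × (86.4 − 62.8)] = 320.13 kg/min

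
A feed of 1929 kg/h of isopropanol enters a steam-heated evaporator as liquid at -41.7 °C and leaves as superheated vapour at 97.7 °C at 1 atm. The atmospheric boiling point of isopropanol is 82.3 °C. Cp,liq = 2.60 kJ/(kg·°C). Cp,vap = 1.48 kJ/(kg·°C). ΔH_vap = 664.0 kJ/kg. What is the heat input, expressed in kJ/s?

Q = 541 kJ/s

liquid -41.7→82.3 °C: 322.4 kJ/kg
vaporisation at 82.3 °C: 664 kJ/kg
vapour 82.3→97.7 °C: 22.792 kJ/kg
Δh = 322.4 + 664 + 22.792 = 1009.2 kJ/kg
Q = ṁ·Δh = 1929 kg/h × 1009.2 kJ/kg = 1.9467e+06 kJ/h
|Q| = 540.76 kW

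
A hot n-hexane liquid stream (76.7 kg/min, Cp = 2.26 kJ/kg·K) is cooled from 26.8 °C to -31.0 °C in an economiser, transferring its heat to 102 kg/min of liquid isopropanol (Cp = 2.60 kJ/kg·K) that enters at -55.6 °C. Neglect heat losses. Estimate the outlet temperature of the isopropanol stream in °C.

Heat released by hot stream: Q = 76.7 × 2.26 × (26.8 − -31.0) = 10019 kJ/min
Energy balance on cold side (adiabatic exchanger): Q = ṁ_c·Cp_c·(T_c,out − T_c,in)
T_c,out = -55.6 + 10019/(102 × 2.60) = -17.82 °C

T_c,out = -17.8 °C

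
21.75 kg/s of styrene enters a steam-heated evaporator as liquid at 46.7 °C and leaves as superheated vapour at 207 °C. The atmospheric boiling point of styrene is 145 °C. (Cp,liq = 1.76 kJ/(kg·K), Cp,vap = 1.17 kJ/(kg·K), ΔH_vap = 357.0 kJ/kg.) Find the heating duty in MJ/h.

liquid 46.7→145 °C: 173.01 kJ/kg
vaporisation at 145 °C: 357 kJ/kg
vapour 145→207 °C: 72.54 kJ/kg
Δh = 173.01 + 357 + 72.54 = 602.55 kJ/kg
Q = ṁ·Δh = 21.75 kg/s × 602.55 kJ/kg = 13105 kJ/s
|Q| = 13105 kW = 47180 MJ/h

Q = 47200 MJ/h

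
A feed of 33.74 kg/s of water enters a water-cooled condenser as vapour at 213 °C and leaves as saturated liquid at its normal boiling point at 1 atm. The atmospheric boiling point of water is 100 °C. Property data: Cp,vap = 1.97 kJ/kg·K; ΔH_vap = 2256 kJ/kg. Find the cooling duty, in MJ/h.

Q_c = 301000 MJ/h

vapour 213→100 °C: -222.61 kJ/kg
condensation at 100 °C: -2256 kJ/kg
Δh = -222.61 + -2256 = -2478.6 kJ/kg
Q = ṁ·Δh = 33.74 kg/s × -2478.6 kJ/kg = -83628 kJ/s
|Q| = 83628 kW = 301060 MJ/h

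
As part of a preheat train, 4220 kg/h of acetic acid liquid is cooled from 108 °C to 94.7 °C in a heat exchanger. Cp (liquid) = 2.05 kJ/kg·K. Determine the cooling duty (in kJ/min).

Q = ṁ·Cp·ΔT = 4220 × 2.05 × (94.7 − 108) = -115060 kJ/h
Converting: 115060 / 3600 s = 31.961 kW
Cooling duty = 1917.6 kJ/min

Q_c = 1920 kJ/min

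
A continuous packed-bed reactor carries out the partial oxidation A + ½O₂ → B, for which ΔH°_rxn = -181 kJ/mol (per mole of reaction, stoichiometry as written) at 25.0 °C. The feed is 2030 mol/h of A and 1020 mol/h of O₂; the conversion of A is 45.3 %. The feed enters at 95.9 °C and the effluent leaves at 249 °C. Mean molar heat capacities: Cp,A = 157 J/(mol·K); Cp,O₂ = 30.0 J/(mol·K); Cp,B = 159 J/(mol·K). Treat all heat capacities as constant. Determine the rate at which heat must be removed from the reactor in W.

Extent of reaction ξ = 0.453 × 2030 = 919.59 mol/h
Reaction term: ξ·ΔH°_rxn = 919.59 × -181 = -166450 kJ/h
Sensible, feed 95.9→25 °C: -24766 kJ/h
Outlet flows (mol/h): A 1110.4, O₂ 560.2, B 919.59
Sensible, products 25→249 °C: 75568 kJ/h
Q = ΔH = -115640 kJ/h = -32.123 kW
Heat removed = 32123 W

Q_out = 32100 W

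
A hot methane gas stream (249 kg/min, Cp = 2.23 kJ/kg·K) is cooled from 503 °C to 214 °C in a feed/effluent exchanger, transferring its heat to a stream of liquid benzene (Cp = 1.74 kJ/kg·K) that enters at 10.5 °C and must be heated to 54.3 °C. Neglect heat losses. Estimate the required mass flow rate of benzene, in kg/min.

ṁ_c = 2110 kg/min

Heat released by hot stream: Q = 249 × 2.23 × (503 − 214) = 160470 kJ/min
Energy balance on cold side (adiabatic exchanger): Q = ṁ_c·Cp_c·(T_c,out − T_c,in)
ṁ_c = 160470 / [1.74 × (54.3 − 10.5)] = 2105.6 kg/min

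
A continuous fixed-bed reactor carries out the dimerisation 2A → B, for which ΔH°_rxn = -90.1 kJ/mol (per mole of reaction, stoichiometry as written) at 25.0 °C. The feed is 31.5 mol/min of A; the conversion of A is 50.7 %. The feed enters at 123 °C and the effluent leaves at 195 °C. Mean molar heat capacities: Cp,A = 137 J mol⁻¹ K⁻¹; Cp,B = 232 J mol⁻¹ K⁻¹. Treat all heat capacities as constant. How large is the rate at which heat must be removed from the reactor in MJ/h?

Q_out = 27.9 MJ/h

Extent of reaction ξ = 0.507 × 31.5 / 2 = 7.9852 mol/min
Reaction term: ξ·ΔH°_rxn = 7.9852 × -90.1 = -719.47 kJ/min
Sensible, feed 123→25 °C: -422.92 kJ/min
Outlet flows (mol/min): A 15.53, B 7.9852
Sensible, products 25→195 °C: 676.62 kJ/min
Q = ΔH = -465.77 kJ/min = -7.7628 kW
Heat removed = 27.946 MJ/h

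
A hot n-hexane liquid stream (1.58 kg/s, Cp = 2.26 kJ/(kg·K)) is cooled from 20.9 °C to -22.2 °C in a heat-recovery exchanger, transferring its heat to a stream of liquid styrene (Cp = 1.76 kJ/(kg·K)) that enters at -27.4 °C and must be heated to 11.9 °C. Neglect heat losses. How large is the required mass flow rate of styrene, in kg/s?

Heat released by hot stream: Q = 1.58 × 2.26 × (20.9 − -22.2) = 153.9 kJ/s
Energy balance on cold side (adiabatic exchanger): Q = ṁ_c·Cp_c·(T_c,out − T_c,in)
ṁ_c = 153.9 / [1.76 × (11.9 − -27.4)] = 2.225 kg/s

ṁ_c = 2.23 kg/s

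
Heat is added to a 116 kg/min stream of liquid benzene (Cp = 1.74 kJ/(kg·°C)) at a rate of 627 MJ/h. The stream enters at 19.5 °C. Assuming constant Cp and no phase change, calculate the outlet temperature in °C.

Q = 627 MJ/h = 10450 kJ/min
ΔT = Q/(ṁ·Cp) = 10450/(116×1.74) = 51.774 K
T_out = 19.5 + 51.774 = 71.274 °C

T_out = 71.3 °C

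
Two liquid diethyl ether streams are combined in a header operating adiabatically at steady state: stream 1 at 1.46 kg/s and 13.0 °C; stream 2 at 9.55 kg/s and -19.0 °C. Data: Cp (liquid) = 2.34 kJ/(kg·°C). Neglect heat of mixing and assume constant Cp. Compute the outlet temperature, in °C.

Energy balance with Q = 0: Σ ṁᵢCp,ᵢ(T_out − Tᵢ) = 0
Σ ṁᵢCp,ᵢTᵢ = 1.46×2.34×13.0 + 9.55×2.34×-19.0 = -380.18
Σ ṁᵢCp,ᵢ = 1.46×2.34 + 9.55×2.34 = 25.763
T_out = -380.18 / 25.763 = -14.757 °C

T_out = -14.8 °C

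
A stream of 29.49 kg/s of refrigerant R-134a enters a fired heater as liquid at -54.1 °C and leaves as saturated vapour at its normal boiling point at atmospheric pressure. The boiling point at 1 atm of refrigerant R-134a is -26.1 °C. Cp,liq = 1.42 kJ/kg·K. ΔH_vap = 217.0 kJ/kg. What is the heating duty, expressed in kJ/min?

liquid -54.1→-26.1 °C: 39.76 kJ/kg
vaporisation at -26.1 °C: 217 kJ/kg
Δh = 39.76 + 217 = 256.76 kJ/kg
Q = ṁ·Δh = 29.49 kg/s × 256.76 kJ/kg = 7571.9 kJ/s
|Q| = 7571.9 kW = 454310 kJ/min

Q = 454000 kJ/min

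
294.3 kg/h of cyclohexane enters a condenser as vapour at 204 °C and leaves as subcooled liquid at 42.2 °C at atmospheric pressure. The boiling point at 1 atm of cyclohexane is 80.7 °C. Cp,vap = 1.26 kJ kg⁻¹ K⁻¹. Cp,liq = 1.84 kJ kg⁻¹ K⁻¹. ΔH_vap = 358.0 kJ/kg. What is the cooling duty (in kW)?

vapour 204→80.7 °C: -155.36 kJ/kg
condensation at 80.7 °C: -358 kJ/kg
liquid 80.7→42.2 °C: -70.84 kJ/kg
Δh = -155.36 + -358 + -70.84 = -584.2 kJ/kg
Q = ṁ·Δh = 294.3 kg/h × -584.2 kJ/kg = -171930 kJ/h
|Q| = 47.758 kW

Q_c = 47.8 kW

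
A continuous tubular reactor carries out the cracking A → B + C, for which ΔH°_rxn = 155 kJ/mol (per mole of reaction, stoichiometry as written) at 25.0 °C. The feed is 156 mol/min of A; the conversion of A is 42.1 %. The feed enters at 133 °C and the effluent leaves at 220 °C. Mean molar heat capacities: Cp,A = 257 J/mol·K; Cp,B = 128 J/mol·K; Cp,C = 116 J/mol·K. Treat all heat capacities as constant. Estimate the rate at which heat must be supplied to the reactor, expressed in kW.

Q_in = 225 kW

Extent of reaction ξ = 0.421 × 156 = 65.676 mol/min
Reaction term: ξ·ΔH°_rxn = 65.676 × 155 = 10180 kJ/min
Sensible, feed 133→25 °C: -4329.9 kJ/min
Outlet flows (mol/min): A 90.324, B 65.676, C 65.676
Sensible, products 25→220 °C: 7651.5 kJ/min
Q = ΔH = 13501 kJ/min = 225.02 kW
Heat supplied = 225.02 kW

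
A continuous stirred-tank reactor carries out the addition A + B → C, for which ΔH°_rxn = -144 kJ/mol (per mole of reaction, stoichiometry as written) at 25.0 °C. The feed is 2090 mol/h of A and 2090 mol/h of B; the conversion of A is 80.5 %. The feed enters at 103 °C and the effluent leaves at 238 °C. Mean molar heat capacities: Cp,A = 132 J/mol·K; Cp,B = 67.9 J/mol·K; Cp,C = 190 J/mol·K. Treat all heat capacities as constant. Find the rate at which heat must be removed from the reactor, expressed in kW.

Q_out = 52.6 kW

Extent of reaction ξ = 0.805 × 2090 = 1682.5 mol/h
Reaction term: ξ·ΔH°_rxn = 1682.5 × -144 = -242270 kJ/h
Sensible, feed 103→25 °C: -32588 kJ/h
Outlet flows (mol/h): A 407.55, B 407.55, C 1682.5
Sensible, products 25→238 °C: 85442 kJ/h
Q = ΔH = -189420 kJ/h = -52.616 kW
Heat removed = 52.616 kW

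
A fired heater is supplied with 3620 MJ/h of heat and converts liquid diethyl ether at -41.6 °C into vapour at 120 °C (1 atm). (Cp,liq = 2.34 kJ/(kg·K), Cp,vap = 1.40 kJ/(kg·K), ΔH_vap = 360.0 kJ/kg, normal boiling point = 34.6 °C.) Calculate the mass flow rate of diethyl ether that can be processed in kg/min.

Δh = 2.34×(34.6−-41.6) + 360.0 + 1.40×(120−34.6) = 657.87 kJ/kg
Q = 3620 MJ/h = 1005.6 kJ/s = 60333 kJ/min
ṁ = Q/Δh = 60333 / 657.87 = 91.71 kg/min

ṁ = 91.7 kg/min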